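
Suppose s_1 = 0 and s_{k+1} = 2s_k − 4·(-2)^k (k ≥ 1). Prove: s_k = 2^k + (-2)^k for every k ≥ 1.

Base case: s_1 = 0, and 2^1 + (-2)^1 = 2 − 2 = 0.
Assume s_j = 2^j + (-2)^j for some j ≥ 1.
Then s_{j+1} = 2s_j − 4·(-2)^j = 2·(2^j + (-2)^j) − 4·(-2)^j = 2^{j+1} + 2·(-2)^j − 4·(-2)^j = 2^{j+1} − 2·(-2)^j = 2^{j+1} + (-2)^{j+1}.
Hence s_k = 2^k + (-2)^k for every k ≥ 1, by induction.

s_k = 2^k + (-2)^k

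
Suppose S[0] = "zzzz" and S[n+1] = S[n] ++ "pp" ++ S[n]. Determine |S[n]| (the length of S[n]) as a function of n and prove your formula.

Claim: |S[n]| = 6·2^n − 2.

Base case: |S[0]| = 4, and 6·2^0 − 2 = 4.
Assume |S[k]| = 6·2^k − 2.
Then |S[k+1]| = |S[k]| + 2 + |S[k]| = 2|S[k]| + 2 = 2(6·2^k − 2) + 2 = 6·2^{k+1} − 4 + 2 = 6·2^{k+1} − 2.
This completes the inductive step, so |S[n]| = 6·2^n − 2 for all n ≥ 0.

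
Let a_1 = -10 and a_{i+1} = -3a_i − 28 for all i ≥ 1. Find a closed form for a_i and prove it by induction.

Claim: a_i = (-3)^i − 7.

Base case: a_1 = -10, and (-3)^1 − 7 = -3 − 7 = -10.
Assume a_k = (-3)^k − 7 for some k ≥ 1.
Then a_{k+1} = -3a_k − 28 = -3·((-3)^k − 7) − 28 = -3·(-3)^k + 21 − 28 = (-3)^{k+1} − 7.
This completes the inductive step, so a_i = (-3)^i − 7 for all i ≥ 1.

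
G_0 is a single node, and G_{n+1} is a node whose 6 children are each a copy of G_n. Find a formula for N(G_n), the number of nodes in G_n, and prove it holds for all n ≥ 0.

Claim: N(G_n) = (6^{n+1} − 1)/5.

Base case: N(G_0) = 1, and (6^{0+1} − 1)/5 = 1.
Assume N(G_k) = (6^{k+1} − 1)/5.
Then N(G_{k+1}) = 1 + 6N(G_k) = 1 + 6·(6^{k+1} − 1)/5 = 1 + (6^{k+2} − 6)/5 = (5 + 6^{k+2} − 6)/5 = (6^{k+2} − 1)/5.
By induction, N(G_n) = (6^{n+1} − 1)/5 for all n ≥ 0.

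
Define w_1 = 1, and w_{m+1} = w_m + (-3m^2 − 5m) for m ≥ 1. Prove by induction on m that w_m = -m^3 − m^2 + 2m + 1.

Base case: w_1 = 1, and -1^3 − 1^2 + 2·1 + 1 = 1.
Assume w_k = -k^3 − k^2 + 2k + 1.
Then w_{k+1} = w_k + (-3k^2 − 5k) = (-k^3 − k^2 + 2k + 1) + (-3k^2 − 5k) = -k^3 − 4k^2 − 3k + 1,
and -(k+1)^3 − (k+1)^2 + 2·(k+1) + 1 = -k^3 − 4k^2 − 3k + 1.
This completes the inductive step, so w_m = -m^3 − m^2 + 2m + 1 for all m ≥ 1.

w_m = -m^3 − m^2 + 2m + 1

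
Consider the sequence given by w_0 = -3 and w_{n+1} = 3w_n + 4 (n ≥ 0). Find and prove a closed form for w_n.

Claim: w_n = -3^n − 2.

Base case: w_0 = -3, and -3^0 − 2 = -1 − 2 = -3.
Assume w_k = -3^k − 2 for some k ≥ 0.
Then w_{k+1} = 3w_k + 4 = 3·(-3^k − 2) + 4 = -3^{k+1} − 6 + 4 = -3^{k+1} − 2.
This completes the inductive step, so w_n = -3^n − 2 for all n ≥ 0.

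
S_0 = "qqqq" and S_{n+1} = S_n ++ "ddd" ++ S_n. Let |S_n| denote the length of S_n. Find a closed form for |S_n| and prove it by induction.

Claim: |S_n| = 7·2^n − 3.

Base case: |S_0| = 4, and 7·2^0 − 3 = 4.
Assume |S_j| = 7·2^j − 3.
Then |S_{j+1}| = |S_j| + 3 + |S_j| = 2|S_j| + 3 = 2(7·2^j − 3) + 3 = 7·2^{j+1} − 6 + 3 = 7·2^{j+1} − 3.
By induction, |S_n| = 7·2^n − 3 for all n ≥ 0.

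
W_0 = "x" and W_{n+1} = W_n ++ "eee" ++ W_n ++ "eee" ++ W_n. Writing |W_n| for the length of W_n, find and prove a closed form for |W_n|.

Claim: |W_n| = 4·3^n − 3.

Base case: |W_0| = 1, and 4·3^0 − 3 = 1.
Assume |W_r| = 4·3^r − 3.
Then |W_{r+1}| = 3|W_r| + 6 = 3(4·3^r − 3) + 6 = 4·3^{r+1} − 9 + 6 = 4·3^{r+1} − 3.
This completes the inductive step, so |W_n| = 4·3^n − 3 for all n ≥ 0.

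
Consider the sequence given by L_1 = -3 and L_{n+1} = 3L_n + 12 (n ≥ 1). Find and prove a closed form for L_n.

Claim: L_n = 3^n − 6.

Base case: L_1 = -3, and 3^1 − 6 = 3 − 6 = -3.
Assume L_k = 3^k − 6 for some k ≥ 1.
Then L_{k+1} = 3L_k + 12 = 3·(3^k − 6) + 12 = 3^{k+1} − 18 + 12 = 3^{k+1} − 6.
So the formula holds for k+1, and by induction L_n = 3^n − 6 for all n ≥ 1.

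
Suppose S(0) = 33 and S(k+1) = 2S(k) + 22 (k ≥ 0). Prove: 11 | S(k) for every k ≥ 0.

Base case: S(0) = 33 = 11·3, so 11 | S(0).
Assume 11 | S(j), so S(j) = 11t for some integer t.
Then S(j+1) = 2S(j) + 22 = 2·(11t) + 22 = 11(2t + 2), so 11 | S(j+1).
So the property holds for j+1, and by induction 11 | S(k) for all k ≥ 0.

11 | S(k)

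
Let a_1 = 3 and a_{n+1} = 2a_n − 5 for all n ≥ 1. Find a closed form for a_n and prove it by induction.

Claim: a_n = -2^n + 5.

Base case: a_1 = 3, and -2^1 + 5 = -2 + 5 = 3.
Assume a_k = -2^k + 5 for some k ≥ 1.
Then a_{k+1} = 2a_k − 5 = 2·(-2^k + 5) − 5 = -2^{k+1} + 10 − 5 = -2^{k+1} + 5.
Hence a_n = -2^n + 5 for every n ≥ 1, by induction.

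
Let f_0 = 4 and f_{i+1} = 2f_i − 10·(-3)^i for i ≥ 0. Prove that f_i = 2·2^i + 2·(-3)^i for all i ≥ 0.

Base case: f_0 = 4, and 2·2^0 + 2·(-3)^0 = 2 + 2 = 4.
Assume f_r = 2·2^r + 2·(-3)^r for some r ≥ 0.
Then f_{r+1} = 2f_r − 10·(-3)^r = 2·(2·2^r + 2·(-3)^r) − 10·(-3)^r = 2·2^{r+1} + 4·(-3)^r − 10·(-3)^r = 2·2^{r+1} − 6·(-3)^r = 2·2^{r+1} + 2·(-3)^{r+1}.
Hence f_i = 2·2^i + 2·(-3)^i for every i ≥ 0, by induction.

f_i = 2·2^i + 2·(-3)^i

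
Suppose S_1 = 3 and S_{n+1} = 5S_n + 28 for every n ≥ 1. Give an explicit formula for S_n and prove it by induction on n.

Claim: S_n = 2·5^n − 7.

Base case: S_1 = 3, and 2·5^1 − 7 = 10 − 7 = 3.
Assume S_j = 2·5^j − 7 for some j ≥ 1.
Then S_{j+1} = 5S_j + 28 = 5·(2·5^j − 7) + 28 = 10·5^j − 35 + 28 = 2·5^{j+1} − 7.
Hence S_n = 2·5^n − 7 for every n ≥ 1, by induction.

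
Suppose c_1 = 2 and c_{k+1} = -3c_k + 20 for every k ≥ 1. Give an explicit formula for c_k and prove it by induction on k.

Claim: c_k = (-3)^k + 5.

Base case: c_1 = 2, and (-3)^1 + 5 = -3 + 5 = 2.
Assume c_r = (-3)^r + 5 for some r ≥ 1.
Then c_{r+1} = -3c_r + 20 = -3·((-3)^r + 5) + 20 = -3·(-3)^r − 15 + 20 = (-3)^{r+1} + 5.
So the formula holds for r+1, and by induction c_k = (-3)^k + 5 for all k ≥ 1.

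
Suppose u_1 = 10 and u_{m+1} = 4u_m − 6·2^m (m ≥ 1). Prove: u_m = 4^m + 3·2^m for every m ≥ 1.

Base case: u_1 = 10, and 4^1 + 3·2^1 = 4 + 6 = 10.
Assume u_j = 4^j + 3·2^j for some j ≥ 1.
Then u_{j+1} = 4u_j − 6·2^j = 4·(4^j + 3·2^j) − 6·2^j = 4^{j+1} + 12·2^j − 6·2^j = 4^{j+1} + 6·2^j = 4^{j+1} + 3·2^{j+1}.
This completes the inductive step, so u_m = 4^m + 3·2^m for all m ≥ 1.

u_m = 4^m + 3·2^m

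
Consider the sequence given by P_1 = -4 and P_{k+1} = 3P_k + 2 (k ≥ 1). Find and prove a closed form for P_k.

Claim: P_k = -3^k − 1.

Base case: P_1 = -4, and -3^1 − 1 = -3 − 1 = -4.
Assume P_j = -3^j − 1 for some j ≥ 1.
Then P_{j+1} = 3P_j + 2 = 3·(-3^j − 1) + 2 = -3^{j+1} − 3 + 2 = -3^{j+1} − 1.
By induction, P_k = -3^k − 1 for all k ≥ 1.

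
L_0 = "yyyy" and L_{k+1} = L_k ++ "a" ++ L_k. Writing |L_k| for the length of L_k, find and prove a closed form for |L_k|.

Claim: |L_k| = 5·2^k − 1.

Base case: |L_0| = 4, and 5·2^0 − 1 = 4.
Assume |L_m| = 5·2^m − 1.
Then |L_{m+1}| = |L_m| + 1 + |L_m| = 2|L_m| + 1 = 2(5·2^m − 1) + 1 = 5·2^{m+1} − 2 + 1 = 5·2^{m+1} − 1.
This completes the inductive step, so |L_k| = 5·2^k − 1 for all k ≥ 0.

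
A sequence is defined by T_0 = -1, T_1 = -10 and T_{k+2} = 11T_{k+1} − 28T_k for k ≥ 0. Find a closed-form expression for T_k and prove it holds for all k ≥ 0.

Claim: T_k = 4^k − 2·7^k.

Base cases: T_0 = -1 and 4^0 − 2·7^0 = -1; T_1 = -10 and 4^1 − 2·7^1 = -10.
Assume T_j = 4^j − 2·7^j for all 0 ≤ j ≤ m, where m ≥ 1.
Then T_{m+1} = 11T_m − 28T_{m−1} = 11·(4^m − 2·7^m) − 28·(4^{m−1} − 2·7^{m−1}) = (11·4 − 28)4^{m−1} − 2·(11·7 − 28)7^{m−1} = 16·4^{m−1} − 98·7^{m−1} = 4^{m+1} − 2·7^{m+1}.
So the formula holds for m+1, and by strong induction T_k = 4^k − 2·7^k for all k ≥ 0.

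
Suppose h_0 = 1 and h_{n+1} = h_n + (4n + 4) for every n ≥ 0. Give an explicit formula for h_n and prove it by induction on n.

Claim: h_n = 2n^2 + 2n + 1.

Base case: h_0 = 1, and 2·0^2 + 2·0 + 1 = 1.
Assume h_k = 2k^2 + 2k + 1.
Then h_{k+1} = h_k + (4k + 4) = (2k^2 + 2k + 1) + (4k + 4) = 2k^2 + 6k + 5,
and 2·(k+1)^2 + 2·(k+1) + 1 = 2k^2 + 6k + 5.
By induction, h_n = 2n^2 + 2n + 1 for all n ≥ 0.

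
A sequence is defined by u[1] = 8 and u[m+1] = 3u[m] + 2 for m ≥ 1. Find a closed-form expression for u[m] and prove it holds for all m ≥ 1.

Claim: u[m] = 3^{m+1} − 1.

Base case: u[1] = 8, and 3^{1+1} − 1 = 9 − 1 = 8.
Assume u[k] = 3^{k+1} − 1 for some k ≥ 1.
Then u[k+1] = 3u[k] + 2 = 3·(3^{k+1} − 1) + 2 = 3^{k+2} − 3 + 2 = 3^{k+2} − 1.
Hence u[m] = 3^{m+1} − 1 for every m ≥ 1, by induction.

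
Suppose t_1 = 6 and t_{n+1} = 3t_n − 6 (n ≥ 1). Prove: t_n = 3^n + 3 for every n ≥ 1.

Base case: t_1 = 6, and 3^1 + 3 = 3 + 3 = 6.
Assume t_k = 3^k + 3 for some k ≥ 1.
Then t_{k+1} = 3t_k − 6 = 3·(3^k + 3) − 6 = 3^{k+1} + 9 − 6 = 3^{k+1} + 3.
By induction, t_n = 3^n + 3 for all n ≥ 1.

t_n = 3^n + 3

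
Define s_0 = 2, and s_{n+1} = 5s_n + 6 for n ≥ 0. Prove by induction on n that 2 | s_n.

Base case: s_0 = 2 = 2·1, so 2 | s_0.
Assume 2 | s_r, so s_r = 2t for some integer t.
Then s_{r+1} = 5s_r + 6 = 5·(2t) + 6 = 2(5t + 3), so 2 | s_{r+1}.
Hence 2 | s_n for every n ≥ 0, by induction.

2 | s_n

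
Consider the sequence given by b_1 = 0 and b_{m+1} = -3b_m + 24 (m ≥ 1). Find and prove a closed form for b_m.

Claim: b_m = 2·(-3)^m + 6.

Base case: b_1 = 0, and 2·(-3)^1 + 6 = -6 + 6 = 0.
Assume b_r = 2·(-3)^r + 6 for some r ≥ 1.
Then b_{r+1} = -3b_r + 24 = -3·(2·(-3)^r + 6) + 24 = -6·(-3)^r − 18 + 24 = 2·(-3)^{r+1} + 6.
Hence b_m = 2·(-3)^m + 6 for every m ≥ 1, by induction.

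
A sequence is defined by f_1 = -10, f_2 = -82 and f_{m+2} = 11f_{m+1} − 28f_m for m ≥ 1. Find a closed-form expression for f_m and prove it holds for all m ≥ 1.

Claim: f_m = 4^m − 2·7^m.

Base cases: f_1 = -10 and 4^1 − 2·7^1 = -10; f_2 = -82 and 4^2 − 2·7^2 = -82.
Assume f_i = 4^i − 2·7^i for all 1 ≤ i ≤ j, where j ≥ 2.
Then f_{j+1} = 11f_j − 28f_{j−1} = 11·(4^j − 2·7^j) − 28·(4^{j−1} − 2·7^{j−1}) = (11·4 − 28)4^{j−1} − 2·(11·7 − 28)7^{j−1} = 16·4^{j−1} − 98·7^{j−1} = 4^{j+1} − 2·7^{j+1}.
So the formula holds for j+1, and by strong induction f_m = 4^m − 2·7^m for all m ≥ 1.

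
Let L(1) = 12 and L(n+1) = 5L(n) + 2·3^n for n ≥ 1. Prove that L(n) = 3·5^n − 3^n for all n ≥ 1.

Base case: L(1) = 12, and 3·5^1 − 3^1 = 15 − 3 = 12.
Assume L(k) = 3·5^k − 3^k for some k ≥ 1.
Then L(k+1) = 5L(k) + 2·3^k = 5·(3·5^k − 3^k) + 2·3^k = 3·5^{k+1} − 5·3^k + 2·3^k = 3·5^{k+1} − 3·3^k = 3·5^{k+1} − 3^{k+1}.
So the formula holds for k+1, and by induction L(n) = 3·5^n − 3^n for all n ≥ 1.

L(n) = 3·5^n − 3^n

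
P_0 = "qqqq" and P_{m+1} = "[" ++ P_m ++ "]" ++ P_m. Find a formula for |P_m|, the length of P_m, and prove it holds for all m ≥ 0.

Claim: |P_m| = 6·2^m − 2.

Base case: |P_0| = 4, and 6·2^0 − 2 = 4.
Assume |P_j| = 6·2^j − 2.
Then |P_{j+1}| = 1 + |P_j| + 1 + |P_j| = 2|P_j| + 2 = 2(6·2^j − 2) + 2 = 6·2^{j+1} − 4 + 2 = 6·2^{j+1} − 2.
This completes the inductive step, so |P_m| = 6·2^m − 2 for all m ≥ 0.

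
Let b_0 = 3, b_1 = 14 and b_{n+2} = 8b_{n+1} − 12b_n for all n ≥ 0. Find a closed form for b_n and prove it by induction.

Claim: b_n = 2^n + 2·6^n.

Base cases: b_0 = 3 and 2^0 + 2·6^0 = 3; b_1 = 14 and 2^1 + 2·6^1 = 14.
Assume b_j = 2^j + 2·6^j for all 0 ≤ j ≤ m, where m ≥ 1.
Then b_{m+1} = 8b_m − 12b_{m−1} = 8·(2^m + 2·6^m) − 12·(2^{m−1} + 2·6^{m−1}) = (8·2 − 12)2^{m−1} + 2·(8·6 − 12)6^{m−1} = 4·2^{m−1} + 72·6^{m−1} = 2^{m+1} + 2·6^{m+1}.
By strong induction, b_n = 2^n + 2·6^n for all n ≥ 0.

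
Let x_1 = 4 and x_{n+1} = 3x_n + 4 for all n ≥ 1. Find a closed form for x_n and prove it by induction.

Claim: x_n = 2·3^n − 2.

Base case: x_1 = 4, and 2·3^1 − 2 = 6 − 2 = 4.
Assume x_k = 2·3^k − 2 for some k ≥ 1.
Then x_{k+1} = 3x_k + 4 = 3·(2·3^k − 2) + 4 = 6·3^k − 6 + 4 = 2·3^{k+1} − 2.
So the formula holds for k+1, and by induction x_n = 2·3^n − 2 for all n ≥ 1.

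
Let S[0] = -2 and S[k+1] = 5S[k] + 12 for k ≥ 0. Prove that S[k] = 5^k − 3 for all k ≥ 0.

Base case: S[0] = -2, and 5^0 − 3 = 1 − 3 = -2.
Assume S[r] = 5^r − 3 for some r ≥ 0.
Then S[r+1] = 5S[r] + 12 = 5·(5^r − 3) + 12 = 5^{r+1} − 15 + 12 = 5^{r+1} − 3.
By induction, S[k] = 5^k − 3 for all k ≥ 0.

S[k] = 5^k − 3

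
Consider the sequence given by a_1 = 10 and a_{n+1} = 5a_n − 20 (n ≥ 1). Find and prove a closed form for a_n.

Claim: a_n = 5^n + 5.

Base case: a_1 = 10, and 5^1 + 5 = 5 + 5 = 10.
Assume a_j = 5^j + 5 for some j ≥ 1.
Then a_{j+1} = 5a_j − 20 = 5·(5^j + 5) − 20 = 5^{j+1} + 25 − 20 = 5^{j+1} + 5.
Hence a_n = 5^n + 5 for every n ≥ 1, by induction.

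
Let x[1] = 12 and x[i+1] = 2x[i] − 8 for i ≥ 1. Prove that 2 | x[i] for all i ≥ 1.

Base case: x[1] = 12 = 2·6, so 2 | x[1].
Assume 2 | x[j], so x[j] = 2t for some integer t.
Then x[j+1] = 2x[j] − 8 = 2·(2t) − 8 = 2(2t − 4), so 2 | x[j+1].
By induction, 2 | x[i] for all i ≥ 1.

2 | x[i]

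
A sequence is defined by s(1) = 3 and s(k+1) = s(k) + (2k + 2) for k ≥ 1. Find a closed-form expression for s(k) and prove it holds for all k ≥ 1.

Claim: s(k) = k^2 + k + 1.

Base case: s(1) = 3, and 1^2 + 1 + 1 = 3.
Assume s(m) = m^2 + m + 1.
Then s(m+1) = s(m) + (2m + 2) = (m^2 + m + 1) + (2m + 2) = m^2 + 3m + 3,
and (m+1)^2 + (m+1) + 1 = m^2 + 3m + 3.
Hence s(k) = k^2 + k + 1 for every k ≥ 1, by induction.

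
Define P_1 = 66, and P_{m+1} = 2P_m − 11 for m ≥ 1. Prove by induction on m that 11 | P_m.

Base case: P_1 = 66 = 11·6, so 11 | P_1.
Assume 11 | P_r, so P_r = 11t for some integer t.
Then P_{r+1} = 2P_r − 11 = 2·(11t) − 11 = 11(2t − 1), so 11 | P_{r+1}.
So the property holds for r+1, and by induction 11 | P_m for all m ≥ 1.

11 | P_m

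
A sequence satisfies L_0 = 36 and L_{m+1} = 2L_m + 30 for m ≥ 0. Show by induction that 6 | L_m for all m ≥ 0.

Base case: L_0 = 36 = 6·6, so 6 | L_0.
Assume 6 | L_j, so L_j = 6t for some integer t.
Then L_{j+1} = 2L_j + 30 = 2·(6t) + 30 = 6(2t + 5), so 6 | L_{j+1}.
This completes the inductive step, so 6 | L_m for all m ≥ 0.

6 | L_m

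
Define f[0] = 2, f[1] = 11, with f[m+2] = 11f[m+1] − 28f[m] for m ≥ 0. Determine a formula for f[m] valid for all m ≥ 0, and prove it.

Claim: f[m] = 4^m + 7^m.

Base cases: f[0] = 2 and 4^0 + 7^0 = 2; f[1] = 11 and 4^1 + 7^1 = 11.
Assume f[j] = 4^j + 7^j for all 0 ≤ j ≤ r, where r ≥ 1.
Then f[r+1] = 11f[r] − 28f[r−1] = 11·(4^r + 7^r) − 28·(4^{r−1} + 7^{r−1}) = (11·4 − 28)4^{r−1} + (11·7 − 28)7^{r−1} = 16·4^{r−1} + 49·7^{r−1} = 4^{r+1} + 7^{r+1}.
This completes the inductive step, so f[m] = 4^m + 7^m for all m ≥ 0.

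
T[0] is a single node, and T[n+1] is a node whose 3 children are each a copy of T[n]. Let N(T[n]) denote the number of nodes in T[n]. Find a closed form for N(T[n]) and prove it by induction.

Claim: N(T[n]) = (3^{n+1} − 1)/2.

Base case: N(T[0]) = 1, and (3^{0+1} − 1)/2 = 1.
Assume N(T[r]) = (3^{r+1} − 1)/2.
Then N(T[r+1]) = 1 + 3N(T[r]) = 1 + 3·(3^{r+1} − 1)/2 = 1 + (3^{r+2} − 3)/2 = (2 + 3^{r+2} − 3)/2 = (3^{r+2} − 1)/2.
So the formula holds for r+1, and by induction N(T[n]) = (3^{n+1} − 1)/2 for all n ≥ 0.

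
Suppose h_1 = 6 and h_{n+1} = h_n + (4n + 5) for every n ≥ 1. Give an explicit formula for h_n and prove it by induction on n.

Claim: h_n = 2n^2 + 3n + 1.

Base case: h_1 = 6, and 2·1^2 + 3·1 + 1 = 6.
Assume h_m = 2m^2 + 3m + 1.
Then h_{m+1} = h_m + (4m + 5) = (2m^2 + 3m + 1) + (4m + 5) = 2m^2 + 7m + 6,
and 2·(m+1)^2 + 3·(m+1) + 1 = 2m^2 + 7m + 6.
This completes the inductive step, so h_n = 2n^2 + 3n + 1 for all n ≥ 1.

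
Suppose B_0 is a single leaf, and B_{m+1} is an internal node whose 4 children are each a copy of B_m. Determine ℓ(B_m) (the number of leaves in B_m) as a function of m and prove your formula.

Claim: ℓ(B_m) = 4^m.

Base case: ℓ(B_0) = 1, and 4^0 = 1.
Assume ℓ(B_j) = 4^j.
Then ℓ(B_{j+1}) = 4·ℓ(B_j) = 4·4^j = 4^{j+1}.
So the formula holds for j+1, and by induction ℓ(B_m) = 4^m for all m ≥ 0.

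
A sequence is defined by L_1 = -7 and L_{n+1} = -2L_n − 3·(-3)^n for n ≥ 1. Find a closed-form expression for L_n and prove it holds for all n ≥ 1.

Claim: L_n = -(-2)^n + 3·(-3)^n.

Base case: L_1 = -7, and -(-2)^1 + 3·(-3)^1 = 2 − 9 = -7.
Assume L_m = -(-2)^m + 3·(-3)^m for some m ≥ 1.
Then L_{m+1} = -2L_m − 3·(-3)^m = -2·(-(-2)^m + 3·(-3)^m) − 3·(-3)^m = -(-2)^{m+1} − 6·(-3)^m − 3·(-3)^m = -(-2)^{m+1} − 9·(-3)^m = -(-2)^{m+1} + 3·(-3)^{m+1}.
Hence L_n = -(-2)^n + 3·(-3)^n for every n ≥ 1, by induction.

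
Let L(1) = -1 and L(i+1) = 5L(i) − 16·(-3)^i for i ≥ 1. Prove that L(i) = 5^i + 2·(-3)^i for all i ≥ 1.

Base case: L(1) = -1, and 5^1 + 2·(-3)^1 = 5 − 6 = -1.
Assume L(r) = 5^r + 2·(-3)^r for some r ≥ 1.
Then L(r+1) = 5L(r) − 16·(-3)^r = 5·(5^r + 2·(-3)^r) − 16·(-3)^r = 5^{r+1} + 10·(-3)^r − 16·(-3)^r = 5^{r+1} − 6·(-3)^r = 5^{r+1} + 2·(-3)^{r+1}.
By induction, L(i) = 5^i + 2·(-3)^i for all i ≥ 1.

L(i) = 5^i + 2·(-3)^i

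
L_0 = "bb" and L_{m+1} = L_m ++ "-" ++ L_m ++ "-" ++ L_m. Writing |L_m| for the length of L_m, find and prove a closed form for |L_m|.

Claim: |L_m| = 3^{m+1} − 1.

Base case: |L_0| = 2, and 3^{0+1} − 1 = 2.
Assume |L_k| = 3^{k+1} − 1.
Then |L_{k+1}| = 3|L_k| + 2 = 3(3^{k+1} − 1) + 2 = 3^{k+2} − 3 + 2 = 3^{k+2} − 1.
So the formula holds for k+1, and by induction |L_m| = 3^{m+1} − 1 for all m ≥ 0.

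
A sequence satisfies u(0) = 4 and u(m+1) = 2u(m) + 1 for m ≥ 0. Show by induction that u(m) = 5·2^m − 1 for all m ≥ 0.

Base case: u(0) = 4, and 5·2^0 − 1 = 5 − 1 = 4.
Assume u(k) = 5·2^k − 1 for some k ≥ 0.
Then u(k+1) = 2u(k) + 1 = 2·(5·2^k − 1) + 1 = 10·2^k − 2 + 1 = 5·2^{k+1} − 1.
This completes the inductive step, so u(m) = 5·2^m − 1 for all m ≥ 0.

u(m) = 5·2^m − 1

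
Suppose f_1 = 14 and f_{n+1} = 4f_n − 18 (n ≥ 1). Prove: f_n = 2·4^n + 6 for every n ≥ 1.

Base case: f_1 = 14, and 2·4^1 + 6 = 8 + 6 = 14.
Assume f_k = 2·4^k + 6 for some k ≥ 1.
Then f_{k+1} = 4f_k − 18 = 4·(2·4^k + 6) − 18 = 8·4^k + 24 − 18 = 2·4^{k+1} + 6.
This completes the inductive step, so f_n = 2·4^n + 6 for all n ≥ 1.

f_n = 2·4^n + 6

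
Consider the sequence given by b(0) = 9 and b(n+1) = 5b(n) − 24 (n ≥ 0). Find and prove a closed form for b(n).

Claim: b(n) = 3·5^n + 6.

Base case: b(0) = 9, and 3·5^0 + 6 = 3 + 6 = 9.
Assume b(k) = 3·5^k + 6 for some k ≥ 0.
Then b(k+1) = 5b(k) − 24 = 5·(3·5^k + 6) − 24 = 15·5^k + 30 − 24 = 3·5^{k+1} + 6.
So the formula holds for k+1, and by induction b(n) = 3·5^n + 6 for all n ≥ 0.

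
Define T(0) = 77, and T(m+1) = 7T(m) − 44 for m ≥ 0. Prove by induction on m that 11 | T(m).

Base case: T(0) = 77 = 11·7, so 11 | T(0).
Assume 11 | T(j), so T(j) = 11t for some integer t.
Then T(j+1) = 7T(j) − 44 = 7·(11t) − 44 = 11(7t − 4), so 11 | T(j+1).
By induction, 11 | T(m) for all m ≥ 0.

11 | T(m)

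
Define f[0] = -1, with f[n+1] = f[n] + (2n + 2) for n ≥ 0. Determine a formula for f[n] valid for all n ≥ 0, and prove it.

Claim: f[n] = n^2 + n − 1.

Base case: f[0] = -1, and 0^2 + 0 − 1 = -1.
Assume f[r] = r^2 + r − 1.
Then f[r+1] = f[r] + (2r + 2) = (r^2 + r − 1) + (2r + 2) = r^2 + 3r + 1,
and (r+1)^2 + (r+1) − 1 = r^2 + 3r + 1.
Hence f[n] = n^2 + n − 1 for every n ≥ 0, by induction.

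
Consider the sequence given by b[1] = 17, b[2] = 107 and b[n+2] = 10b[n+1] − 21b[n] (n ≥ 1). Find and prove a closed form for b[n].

Claim: b[n] = 3^n + 2·7^n.

Base cases: b[1] = 17 and 3^1 + 2·7^1 = 17; b[2] = 107 and 3^2 + 2·7^2 = 107.
Assume b[i] = 3^i + 2·7^i for all 1 ≤ i ≤ j, where j ≥ 2.
Then b[j+1] = 10b[j] − 21b[j−1] = 10·(3^j + 2·7^j) − 21·(3^{j−1} + 2·7^{j−1}) = (10·3 − 21)3^{j−1} + 2·(10·7 − 21)7^{j−1} = 9·3^{j−1} + 98·7^{j−1} = 3^{j+1} + 2·7^{j+1}.
By strong induction, b[n] = 3^n + 2·7^n for all n ≥ 1.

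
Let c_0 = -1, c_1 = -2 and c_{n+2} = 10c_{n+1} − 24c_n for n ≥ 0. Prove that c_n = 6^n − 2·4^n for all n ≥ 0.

Base cases: c_0 = -1 and 6^0 − 2·4^0 = -1; c_1 = -2 and 6^1 − 2·4^1 = -2.
Assume c_i = 6^i − 2·4^i for all 0 ≤ i ≤ j, where j ≥ 1.
Then c_{j+1} = 10c_j − 24c_{j−1} = 10·(6^j − 2·4^j) − 24·(6^{j−1} − 2·4^{j−1}) = (10·6 − 24)6^{j−1} − 2·(10·4 − 24)4^{j−1} = 36·6^{j−1} − 32·4^{j−1} = 6^{j+1} − 2·4^{j+1}.
By strong induction, c_n = 6^n − 2·4^n for all n ≥ 0.

c_n = 6^n − 2·4^n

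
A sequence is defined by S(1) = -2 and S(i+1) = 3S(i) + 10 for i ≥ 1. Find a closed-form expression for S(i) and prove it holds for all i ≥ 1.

Claim: S(i) = 3^i − 5.

Base case: S(1) = -2, and 3^1 − 5 = 3 − 5 = -2.
Assume S(r) = 3^r − 5 for some r ≥ 1.
Then S(r+1) = 3S(r) + 10 = 3·(3^r − 5) + 10 = 3^{r+1} − 15 + 10 = 3^{r+1} − 5.
Hence S(i) = 3^i − 5 for every i ≥ 1, by induction.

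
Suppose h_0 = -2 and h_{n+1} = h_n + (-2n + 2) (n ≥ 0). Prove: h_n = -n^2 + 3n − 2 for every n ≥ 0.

Base case: h_0 = -2, and -0^2 + 3·0 − 2 = -2.
Assume h_j = -j^2 + 3j − 2.
Then h_{j+1} = h_j + (-2j + 2) = (-j^2 + 3j − 2) + (-2j + 2) = -j^2 + j,
and -(j+1)^2 + 3·(j+1) − 2 = -j^2 + j.
This completes the inductive step, so h_n = -n^2 + 3n − 2 for all n ≥ 0.

h_n = -n^2 + 3n − 2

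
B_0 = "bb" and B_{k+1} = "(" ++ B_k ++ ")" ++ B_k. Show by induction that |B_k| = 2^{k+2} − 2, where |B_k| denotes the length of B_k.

Base case: |B_0| = 2, and 2^{0+2} − 2 = 2.
Assume |B_j| = 2^{j+2} − 2.
Then |B_{j+1}| = 1 + |B_j| + 1 + |B_j| = 2|B_j| + 2 = 2(2^{j+2} − 2) + 2 = 2^{j+3} − 4 + 2 = 2^{j+3} − 2.
Hence |B_k| = 2^{k+2} − 2 for every k ≥ 0, by induction.

|B_k| = 2^{k+2} − 2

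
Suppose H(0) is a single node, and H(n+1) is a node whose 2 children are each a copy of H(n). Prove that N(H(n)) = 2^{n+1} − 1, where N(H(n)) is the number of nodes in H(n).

Base case: N(H(0)) = 1, and 2^{0+1} − 1 = 1.
Assume N(H(j)) = 2^{j+1} − 1.
Then N(H(j+1)) = 1 + 2N(H(j)) = 1 + 2(2^{j+1} − 1) = 2^{j+2} − 2 + 1 = 2^{j+2} − 1.
By induction, N(H(n)) = 2^{n+1} − 1 for all n ≥ 0.

N(H(n)) = 2^{n+1} − 1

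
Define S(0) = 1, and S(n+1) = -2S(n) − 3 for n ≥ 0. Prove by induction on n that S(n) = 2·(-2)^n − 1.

Base case: S(0) = 1, and 2·(-2)^0 − 1 = 2 − 1 = 1.
Assume S(r) = 2·(-2)^r − 1 for some r ≥ 0.
Then S(r+1) = -2S(r) − 3 = -2·(2·(-2)^r − 1) − 3 = -4·(-2)^r + 2 − 3 = 2·(-2)^{r+1} − 1.
So the formula holds for r+1, and by induction S(n) = 2·(-2)^n − 1 for all n ≥ 0.

S(n) = 2·(-2)^n − 1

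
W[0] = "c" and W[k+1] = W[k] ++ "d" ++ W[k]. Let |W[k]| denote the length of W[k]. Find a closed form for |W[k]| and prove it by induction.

Claim: |W[k]| = 2^{k+1} − 1.

Base case: |W[0]| = 1, and 2^{0+1} − 1 = 1.
Assume |W[r]| = 2^{r+1} − 1.
Then |W[r+1]| = |W[r]| + 1 + |W[r]| = 2|W[r]| + 1 = 2(2^{r+1} − 1) + 1 = 2^{r+2} − 2 + 1 = 2^{r+2} − 1.
This completes the inductive step, so |W[k]| = 2^{k+1} − 1 for all k ≥ 0.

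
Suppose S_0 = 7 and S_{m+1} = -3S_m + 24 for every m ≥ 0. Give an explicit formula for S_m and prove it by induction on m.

Claim: S_m = (-3)^m + 6.

Base case: S_0 = 7, and (-3)^0 + 6 = 1 + 6 = 7.
Assume S_k = (-3)^k + 6 for some k ≥ 0.
Then S_{k+1} = -3S_k + 24 = -3·((-3)^k + 6) + 24 = -3·(-3)^k − 18 + 24 = (-3)^{k+1} + 6.
So the formula holds for k+1, and by induction S_m = (-3)^m + 6 for all m ≥ 0.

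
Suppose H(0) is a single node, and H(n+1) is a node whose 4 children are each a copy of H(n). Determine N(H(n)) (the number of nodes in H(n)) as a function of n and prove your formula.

Claim: N(H(n)) = (4^{n+1} − 1)/3.

Base case: N(H(0)) = 1, and (4^{0+1} − 1)/3 = 1.
Assume N(H(r)) = (4^{r+1} − 1)/3.
Then N(H(r+1)) = 1 + 4N(H(r)) = 1 + 4·(4^{r+1} − 1)/3 = 1 + (4^{r+2} − 4)/3 = (3 + 4^{r+2} − 4)/3 = (4^{r+2} − 1)/3.
Hence N(H(n)) = (4^{n+1} − 1)/3 for every n ≥ 0, by induction.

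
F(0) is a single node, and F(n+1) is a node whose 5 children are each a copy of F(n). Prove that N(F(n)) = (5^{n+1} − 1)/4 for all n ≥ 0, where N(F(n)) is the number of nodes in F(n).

Base case: N(F(0)) = 1, and (5^{0+1} − 1)/4 = 1.
Assume N(F(m)) = (5^{m+1} − 1)/4.
Then N(F(m+1)) = 1 + 5N(F(m)) = 1 + 5·(5^{m+1} − 1)/4 = 1 + (5^{m+2} − 5)/4 = (4 + 5^{m+2} − 5)/4 = (5^{m+2} − 1)/4.
This completes the inductive step, so N(F(n)) = (5^{n+1} − 1)/4 for all n ≥ 0.

N(F(n)) = (5^{n+1} − 1)/4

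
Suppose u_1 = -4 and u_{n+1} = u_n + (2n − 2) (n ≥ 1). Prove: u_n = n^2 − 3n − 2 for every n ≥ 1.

Base case: u_1 = -4, and 1^2 − 3·1 − 2 = -4.
Assume u_r = r^2 − 3r − 2.
Then u_{r+1} = u_r + (2r − 2) = (r^2 − 3r − 2) + (2r − 2) = r^2 − r − 4,
and (r+1)^2 − 3·(r+1) − 2 = r^2 − r − 4.
Hence u_n = n^2 − 3n − 2 for every n ≥ 1, by induction.

u_n = n^2 − 3n − 2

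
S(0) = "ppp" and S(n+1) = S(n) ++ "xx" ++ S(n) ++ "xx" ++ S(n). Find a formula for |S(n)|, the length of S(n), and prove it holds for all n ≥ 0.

Claim: |S(n)| = 5·3^n − 2.

Base case: |S(0)| = 3, and 5·3^0 − 2 = 3.
Assume |S(k)| = 5·3^k − 2.
Then |S(k+1)| = 3|S(k)| + 4 = 3(5·3^k − 2) + 4 = 5·3^{k+1} − 6 + 4 = 5·3^{k+1} − 2.
This completes the inductive step, so |S(n)| = 5·3^n − 2 for all n ≥ 0.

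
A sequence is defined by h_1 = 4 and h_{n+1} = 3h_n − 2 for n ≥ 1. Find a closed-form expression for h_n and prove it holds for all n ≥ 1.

Claim: h_n = 3^n + 1.

Base case: h_1 = 4, and 3^1 + 1 = 3 + 1 = 4.
Assume h_k = 3^k + 1 for some k ≥ 1.
Then h_{k+1} = 3h_k − 2 = 3·(3^k + 1) − 2 = 3^{k+1} + 3 − 2 = 3^{k+1} + 1.
Hence h_n = 3^n + 1 for every n ≥ 1, by induction.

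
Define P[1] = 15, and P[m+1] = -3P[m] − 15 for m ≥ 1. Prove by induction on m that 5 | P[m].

Base case: P[1] = 15 = 5·3, so 5 | P[1].
Assume 5 | P[k], so P[k] = 5t for some integer t.
Then P[k+1] = -3P[k] − 15 = -3·(5t) − 15 = 5(-3t − 3), so 5 | P[k+1].
So the property holds for k+1, and by induction 5 | P[m] for all m ≥ 1.

5 | P[m]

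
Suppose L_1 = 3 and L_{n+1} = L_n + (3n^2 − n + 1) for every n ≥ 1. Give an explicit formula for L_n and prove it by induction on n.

Claim: L_n = n^3 − 2n^2 + 2n + 2.

Base case: L_1 = 3, and 1^3 − 2·1^2 + 2·1 + 2 = 3.
Assume L_m = m^3 − 2m^2 + 2m + 2.
Then L_{m+1} = L_m + (3m^2 − m + 1) = (m^3 − 2m^2 + 2m + 2) + (3m^2 − m + 1) = m^3 + m^2 + m + 3,
and (m+1)^3 − 2·(m+1)^2 + 2·(m+1) + 2 = m^3 + m^2 + m + 3.
This completes the inductive step, so L_n = n^3 − 2n^2 + 2n + 2 for all n ≥ 1.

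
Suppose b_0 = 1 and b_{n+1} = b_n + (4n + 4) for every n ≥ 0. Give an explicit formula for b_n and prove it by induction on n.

Claim: b_n = 2n^2 + 2n + 1.

Base case: b_0 = 1, and 2·0^2 + 2·0 + 1 = 1.
Assume b_k = 2k^2 + 2k + 1.
Then b_{k+1} = b_k + (4k + 4) = (2k^2 + 2k + 1) + (4k + 4) = 2k^2 + 6k + 5,
and 2·(k+1)^2 + 2·(k+1) + 1 = 2k^2 + 6k + 5.
By induction, b_n = 2n^2 + 2n + 1 for all n ≥ 0.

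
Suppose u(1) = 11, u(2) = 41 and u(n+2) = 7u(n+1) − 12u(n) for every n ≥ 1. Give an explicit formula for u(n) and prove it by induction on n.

Claim: u(n) = 3^n + 2·4^n.

Base cases: u(1) = 11 and 3^1 + 2·4^1 = 11; u(2) = 41 and 3^2 + 2·4^2 = 41.
Assume u(j) = 3^j + 2·4^j for all 1 ≤ j ≤ r, where r ≥ 2.
Then u(r+1) = 7u(r) − 12u(r−1) = 7·(3^r + 2·4^r) − 12·(3^{r−1} + 2·4^{r−1}) = (7·3 − 12)3^{r−1} + 2·(7·4 − 12)4^{r−1} = 9·3^{r−1} + 32·4^{r−1} = 3^{r+1} + 2·4^{r+1}.
By strong induction, u(n) = 3^n + 2·4^n for all n ≥ 1.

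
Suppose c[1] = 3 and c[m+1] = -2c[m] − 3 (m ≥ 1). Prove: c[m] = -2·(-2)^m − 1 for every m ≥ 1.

Base case: c[1] = 3, and -2·(-2)^1 − 1 = 4 − 1 = 3.
Assume c[r] = -2·(-2)^r − 1 for some r ≥ 1.
Then c[r+1] = -2c[r] − 3 = -2·(-2·(-2)^r − 1) − 3 = 4·(-2)^r + 2 − 3 = -2·(-2)^{r+1} − 1.
This completes the inductive step, so c[m] = -2·(-2)^m − 1 for all m ≥ 1.

c[m] = -2·(-2)^m − 1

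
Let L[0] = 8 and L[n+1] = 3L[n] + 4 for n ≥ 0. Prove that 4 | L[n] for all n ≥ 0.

Base case: L[0] = 8 = 4·2, so 4 | L[0].
Assume 4 | L[m], so L[m] = 4t for some integer t.
Then L[m+1] = 3L[m] + 4 = 3·(4t) + 4 = 4(3t + 1), so 4 | L[m+1].
This completes the inductive step, so 4 | L[n] for all n ≥ 0.

4 | L[n]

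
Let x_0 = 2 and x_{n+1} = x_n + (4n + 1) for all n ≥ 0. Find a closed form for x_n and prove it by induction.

Claim: x_n = 2n^2 − n + 2.

Base case: x_0 = 2, and 2·0^2 − 0 + 2 = 2.
Assume x_j = 2j^2 − j + 2.
Then x_{j+1} = x_j + (4j + 1) = (2j^2 − j + 2) + (4j + 1) = 2j^2 + 3j + 3,
and 2·(j+1)^2 − (j+1) + 2 = 2j^2 + 3j + 3.
This completes the inductive step, so x_n = 2n^2 − n + 2 for all n ≥ 0.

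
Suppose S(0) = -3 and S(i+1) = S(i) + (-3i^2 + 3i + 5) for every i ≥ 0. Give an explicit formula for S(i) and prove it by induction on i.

Claim: S(i) = -i^3 + 3i^2 + 3i − 3.

Base case: S(0) = -3, and -0^3 + 3·0^2 + 3·0 − 3 = -3.
Assume S(m) = -m^3 + 3m^2 + 3m − 3.
Then S(m+1) = S(m) + (-3m^2 + 3m + 5) = (-m^3 + 3m^2 + 3m − 3) + (-3m^2 + 3m + 5) = -m^3 + 6m + 2,
and -(m+1)^3 + 3·(m+1)^2 + 3·(m+1) − 3 = -m^3 + 6m + 2.
By induction, S(i) = -i^3 + 3i^2 + 3i − 3 for all i ≥ 0.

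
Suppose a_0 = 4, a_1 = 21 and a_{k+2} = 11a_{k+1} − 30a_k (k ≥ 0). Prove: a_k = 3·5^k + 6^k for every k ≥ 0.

Base cases: a_0 = 4 and 3·5^0 + 6^0 = 4; a_1 = 21 and 3·5^1 + 6^1 = 21.
Assume a_i = 3·5^i + 6^i for all 0 ≤ i ≤ j, where j ≥ 1.
Then a_{j+1} = 11a_j − 30a_{j−1} = 11·(3·5^j + 6^j) − 30·(3·5^{j−1} + 6^{j−1}) = 3·(11·5 − 30)5^{j−1} + (11·6 − 30)6^{j−1} = 75·5^{j−1} + 36·6^{j−1} = 3·5^{j+1} + 6^{j+1}.
This completes the inductive step, so a_k = 3·5^k + 6^k for all k ≥ 0.

a_k = 3·5^k + 6^k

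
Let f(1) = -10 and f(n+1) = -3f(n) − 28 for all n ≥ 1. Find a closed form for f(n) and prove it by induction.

Claim: f(n) = (-3)^n − 7.

Base case: f(1) = -10, and (-3)^1 − 7 = -3 − 7 = -10.
Assume f(k) = (-3)^k − 7 for some k ≥ 1.
Then f(k+1) = -3f(k) − 28 = -3·((-3)^k − 7) − 28 = -3·(-3)^k + 21 − 28 = (-3)^{k+1} − 7.
Hence f(n) = (-3)^n − 7 for every n ≥ 1, by induction.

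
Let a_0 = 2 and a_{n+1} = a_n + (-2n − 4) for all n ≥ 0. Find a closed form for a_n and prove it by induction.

Claim: a_n = -n^2 − 3n + 2.

Base case: a_0 = 2, and -0^2 − 3·0 + 2 = 2.
Assume a_m = -m^2 − 3m + 2.
Then a_{m+1} = a_m + (-2m − 4) = (-m^2 − 3m + 2) + (-2m − 4) = -m^2 − 5m − 2,
and -(m+1)^2 − 3·(m+1) + 2 = -m^2 − 5m − 2.
This completes the inductive step, so a_n = -n^2 − 3n + 2 for all n ≥ 0.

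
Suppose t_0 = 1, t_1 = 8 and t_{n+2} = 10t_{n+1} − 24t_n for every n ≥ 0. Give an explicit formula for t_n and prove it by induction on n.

Claim: t_n = -4^n + 2·6^n.

Base cases: t_0 = 1 and -4^0 + 2·6^0 = 1; t_1 = 8 and -4^1 + 2·6^1 = 8.
Assume t_j = -4^j + 2·6^j for all 0 ≤ j ≤ k, where k ≥ 1.
Then t_{k+1} = 10t_k − 24t_{k−1} = 10·(-4^k + 2·6^k) − 24·(-4^{k−1} + 2·6^{k−1}) = -(10·4 − 24)4^{k−1} + 2·(10·6 − 24)6^{k−1} = -16·4^{k−1} + 72·6^{k−1} = -4^{k+1} + 2·6^{k+1}.
By strong induction, t_n = -4^n + 2·6^n for all n ≥ 0.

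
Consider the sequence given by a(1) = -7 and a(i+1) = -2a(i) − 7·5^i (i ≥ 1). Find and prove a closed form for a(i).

Claim: a(i) = (-2)^i − 5^i.

Base case: a(1) = -7, and (-2)^1 − 5^1 = -2 − 5 = -7.
Assume a(r) = (-2)^r − 5^r for some r ≥ 1.
Then a(r+1) = -2a(r) − 7·5^r = -2·((-2)^r − 5^r) − 7·5^r = (-2)^{r+1} + 2·5^r − 7·5^r = (-2)^{r+1} − 5·5^r = (-2)^{r+1} − 5^{r+1}.
So the formula holds for r+1, and by induction a(i) = (-2)^i − 5^i for all i ≥ 1.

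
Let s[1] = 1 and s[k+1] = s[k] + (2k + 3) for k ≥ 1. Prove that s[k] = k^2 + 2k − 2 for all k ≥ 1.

Base case: s[1] = 1, and 1^2 + 2·1 − 2 = 1.
Assume s[j] = j^2 + 2j − 2.
Then s[j+1] = s[j] + (2j + 3) = (j^2 + 2j − 2) + (2j + 3) = j^2 + 4j + 1,
and (j+1)^2 + 2·(j+1) − 2 = j^2 + 4j + 1.
This completes the inductive step, so s[k] = k^2 + 2k − 2 for all k ≥ 1.

s[k] = k^2 + 2k − 2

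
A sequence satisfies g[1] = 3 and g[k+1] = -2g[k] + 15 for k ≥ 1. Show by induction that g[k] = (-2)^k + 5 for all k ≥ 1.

Base case: g[1] = 3, and (-2)^1 + 5 = -2 + 5 = 3.
Assume g[m] = (-2)^m + 5 for some m ≥ 1.
Then g[m+1] = -2g[m] + 15 = -2·((-2)^m + 5) + 15 = -2·(-2)^m − 10 + 15 = (-2)^{m+1} + 5.
Hence g[k] = (-2)^k + 5 for every k ≥ 1, by induction.

g[k] = (-2)^k + 5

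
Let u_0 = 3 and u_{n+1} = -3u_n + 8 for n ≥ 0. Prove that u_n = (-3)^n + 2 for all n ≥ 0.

Base case: u_0 = 3, and (-3)^0 + 2 = 1 + 2 = 3.
Assume u_r = (-3)^r + 2 for some r ≥ 0.
Then u_{r+1} = -3u_r + 8 = -3·((-3)^r + 2) + 8 = -3·(-3)^r − 6 + 8 = (-3)^{r+1} + 2.
This completes the inductive step, so u_n = (-3)^n + 2 for all n ≥ 0.

u_n = (-3)^n + 2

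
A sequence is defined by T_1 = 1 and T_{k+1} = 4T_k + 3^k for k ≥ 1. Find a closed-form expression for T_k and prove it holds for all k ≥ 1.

Claim: T_k = 4^k − 3^k.

Base case: T_1 = 1, and 4^1 − 3^1 = 4 − 3 = 1.
Assume T_j = 4^j − 3^j for some j ≥ 1.
Then T_{j+1} = 4T_j + 3^j = 4·(4^j − 3^j) + 3^j = 4^{j+1} − 4·3^j + 3^j = 4^{j+1} − 3·3^j = 4^{j+1} − 3^{j+1}.
This completes the inductive step, so T_k = 4^k − 3^k for all k ≥ 1.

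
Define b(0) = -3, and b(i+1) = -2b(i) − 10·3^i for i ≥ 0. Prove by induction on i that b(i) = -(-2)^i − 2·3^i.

Base case: b(0) = -3, and -(-2)^0 − 2·3^0 = -1 − 2 = -3.
Assume b(r) = -(-2)^r − 2·3^r for some r ≥ 0.
Then b(r+1) = -2b(r) − 10·3^r = -2·(-(-2)^r − 2·3^r) − 10·3^r = -(-2)^{r+1} + 4·3^r − 10·3^r = -(-2)^{r+1} − 6·3^r = -(-2)^{r+1} − 2·3^{r+1}.
Hence b(i) = -(-2)^i − 2·3^i for every i ≥ 0, by induction.

b(i) = -(-2)^i − 2·3^i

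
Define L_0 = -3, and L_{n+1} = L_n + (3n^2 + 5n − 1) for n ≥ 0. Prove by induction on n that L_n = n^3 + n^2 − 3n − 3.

Base case: L_0 = -3, and 0^3 + 0^2 − 3·0 − 3 = -3.
Assume L_m = m^3 + m^2 − 3m − 3.
Then L_{m+1} = L_m + (3m^2 + 5m − 1) = (m^3 + m^2 − 3m − 3) + (3m^2 + 5m − 1) = m^3 + 4m^2 + 2m − 4,
and (m+1)^3 + (m+1)^2 − 3·(m+1) − 3 = m^3 + 4m^2 + 2m − 4.
Hence L_n = n^3 + n^2 − 3n − 3 for every n ≥ 0, by induction.

L_n = n^3 + n^2 − 3n − 3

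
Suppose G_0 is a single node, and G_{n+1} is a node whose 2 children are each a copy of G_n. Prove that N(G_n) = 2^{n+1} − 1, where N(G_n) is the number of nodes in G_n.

Base case: N(G_0) = 1, and 2^{0+1} − 1 = 1.
Assume N(G_k) = 2^{k+1} − 1.
Then N(G_{k+1}) = 1 + 2N(G_k) = 1 + 2(2^{k+1} − 1) = 2^{k+2} − 2 + 1 = 2^{k+2} − 1.
So the formula holds for k+1, and by induction N(G_n) = 2^{n+1} − 1 for all n ≥ 0.

N(G_n) = 2^{n+1} − 1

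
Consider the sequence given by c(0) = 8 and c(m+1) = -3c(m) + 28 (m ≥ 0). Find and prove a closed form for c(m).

Claim: c(m) = (-3)^m + 7.

Base case: c(0) = 8, and (-3)^0 + 7 = 1 + 7 = 8.
Assume c(k) = (-3)^k + 7 for some k ≥ 0.
Then c(k+1) = -3c(k) + 28 = -3·((-3)^k + 7) + 28 = -3·(-3)^k − 21 + 28 = (-3)^{k+1} + 7.
Hence c(m) = (-3)^m + 7 for every m ≥ 0, by induction.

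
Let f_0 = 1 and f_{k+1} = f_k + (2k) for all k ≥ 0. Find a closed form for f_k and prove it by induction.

Claim: f_k = k^2 − k + 1.

Base case: f_0 = 1, and 0^2 − 0 + 1 = 1.
Assume f_r = r^2 − r + 1.
Then f_{r+1} = f_r + (2r) = (r^2 − r + 1) + (2r) = r^2 + r + 1,
and (r+1)^2 − (r+1) + 1 = r^2 + r + 1.
By induction, f_k = k^2 − k + 1 for all k ≥ 0.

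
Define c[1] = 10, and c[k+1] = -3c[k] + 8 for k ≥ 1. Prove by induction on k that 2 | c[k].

Base case: c[1] = 10 = 2·5, so 2 | c[1].
Assume 2 | c[m], so c[m] = 2t for some integer t.
Then c[m+1] = -3c[m] + 8 = -3·(2t) + 8 = 2(-3t + 4), so 2 | c[m+1].
By induction, 2 | c[k] for all k ≥ 1.

2 | c[k]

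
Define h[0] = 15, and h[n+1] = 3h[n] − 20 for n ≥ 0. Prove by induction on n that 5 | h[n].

Base case: h[0] = 15 = 5·3, so 5 | h[0].
Assume 5 | h[r], so h[r] = 5t for some integer t.
Then h[r+1] = 3h[r] − 20 = 3·(5t) − 20 = 5(3t − 4), so 5 | h[r+1].
By induction, 5 | h[n] for all n ≥ 0.

5 | h[n]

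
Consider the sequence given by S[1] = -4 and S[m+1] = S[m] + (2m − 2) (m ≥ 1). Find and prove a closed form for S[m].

Claim: S[m] = m^2 − 3m − 2.

Base case: S[1] = -4, and 1^2 − 3·1 − 2 = -4.
Assume S[k] = k^2 − 3k − 2.
Then S[k+1] = S[k] + (2k − 2) = (k^2 − 3k − 2) + (2k − 2) = k^2 − k − 4,
and (k+1)^2 − 3·(k+1) − 2 = k^2 − k − 4.
Hence S[m] = m^2 − 3m − 2 for every m ≥ 1, by induction.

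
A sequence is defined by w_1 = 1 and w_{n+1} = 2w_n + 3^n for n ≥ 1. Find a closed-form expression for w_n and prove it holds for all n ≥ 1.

Claim: w_n = -2^n + 3^n.

Base case: w_1 = 1, and -2^1 + 3^1 = -2 + 3 = 1.
Assume w_j = -2^j + 3^j for some j ≥ 1.
Then w_{j+1} = 2w_j + 3^j = 2·(-2^j + 3^j) + 3^j = -2^{j+1} + 2·3^j + 3^j = -2^{j+1} + 3·3^j = -2^{j+1} + 3^{j+1}.
So the formula holds for j+1, and by induction w_n = -2^n + 3^n for all n ≥ 1.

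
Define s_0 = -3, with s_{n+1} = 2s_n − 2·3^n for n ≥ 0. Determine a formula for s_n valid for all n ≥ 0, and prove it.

Claim: s_n = -2^n − 2·3^n.

Base case: s_0 = -3, and -2^0 − 2·3^0 = -1 − 2 = -3.
Assume s_j = -2^j − 2·3^j for some j ≥ 0.
Then s_{j+1} = 2s_j − 2·3^j = 2·(-2^j − 2·3^j) − 2·3^j = -2^{j+1} − 4·3^j − 2·3^j = -2^{j+1} − 6·3^j = -2^{j+1} − 2·3^{j+1}.
This completes the inductive step, so s_n = -2^n − 2·3^n for all n ≥ 0.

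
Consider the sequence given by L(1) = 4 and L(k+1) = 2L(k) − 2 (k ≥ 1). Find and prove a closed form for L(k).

Claim: L(k) = 2^k + 2.

Base case: L(1) = 4, and 2^1 + 2 = 2 + 2 = 4.
Assume L(j) = 2^j + 2 for some j ≥ 1.
Then L(j+1) = 2L(j) − 2 = 2·(2^j + 2) − 2 = 2^{j+1} + 4 − 2 = 2^{j+1} + 2.
Hence L(k) = 2^k + 2 for every k ≥ 1, by induction.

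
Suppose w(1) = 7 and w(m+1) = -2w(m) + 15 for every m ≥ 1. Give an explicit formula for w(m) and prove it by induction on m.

Claim: w(m) = -(-2)^m + 5.

Base case: w(1) = 7, and -(-2)^1 + 5 = 2 + 5 = 7.
Assume w(r) = -(-2)^r + 5 for some r ≥ 1.
Then w(r+1) = -2w(r) + 15 = -2·(-(-2)^r + 5) + 15 = 2·(-2)^r − 10 + 15 = -(-2)^{r+1} + 5.
So the formula holds for r+1, and by induction w(m) = -(-2)^m + 5 for all m ≥ 1.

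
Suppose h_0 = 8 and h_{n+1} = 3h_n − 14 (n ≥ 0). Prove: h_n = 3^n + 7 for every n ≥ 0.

Base case: h_0 = 8, and 3^0 + 7 = 1 + 7 = 8.
Assume h_m = 3^m + 7 for some m ≥ 0.
Then h_{m+1} = 3h_m − 14 = 3·(3^m + 7) − 14 = 3^{m+1} + 21 − 14 = 3^{m+1} + 7.
So the formula holds for m+1, and by induction h_n = 3^n + 7 for all n ≥ 0.

h_n = 3^n + 7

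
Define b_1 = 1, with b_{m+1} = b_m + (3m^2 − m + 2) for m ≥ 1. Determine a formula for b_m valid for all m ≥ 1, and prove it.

Claim: b_m = m^3 − 2m^2 + 3m − 1.

Base case: b_1 = 1, and 1^3 − 2·1^2 + 3·1 − 1 = 1.
Assume b_j = j^3 − 2j^2 + 3j − 1.
Then b_{j+1} = b_j + (3j^2 − j + 2) = (j^3 − 2j^2 + 3j − 1) + (3j^2 − j + 2) = j^3 + j^2 + 2j + 1,
and (j+1)^3 − 2·(j+1)^2 + 3·(j+1) − 1 = j^3 + j^2 + 2j + 1.
Hence b_m = m^3 − 2m^2 + 3m − 1 for every m ≥ 1, by induction.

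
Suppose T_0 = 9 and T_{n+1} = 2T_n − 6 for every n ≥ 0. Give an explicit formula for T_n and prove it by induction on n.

Claim: T_n = 3·2^n + 6.

Base case: T_0 = 9, and 3·2^0 + 6 = 3 + 6 = 9.
Assume T_m = 3·2^m + 6 for some m ≥ 0.
Then T_{m+1} = 2T_m − 6 = 2·(3·2^m + 6) − 6 = 6·2^m + 12 − 6 = 3·2^{m+1} + 6.
This completes the inductive step, so T_n = 3·2^n + 6 for all n ≥ 0.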